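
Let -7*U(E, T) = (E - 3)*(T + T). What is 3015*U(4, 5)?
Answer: -30150/7 ≈ -4307.1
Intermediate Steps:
U(E, T) = -2*T*(-3 + E)/7 (U(E, T) = -(E - 3)*(T + T)/7 = -(-3 + E)*2*T/7 = -2*T*(-3 + E)/7)
3015*U(4, 5) = 3015*((2/7)*5*(3 - 1*4)) = 3015*((2/7)*5*(3 - 4)) = 3015*((2/7)*5*(-1)) = 3015*(-10/7) = -30150/7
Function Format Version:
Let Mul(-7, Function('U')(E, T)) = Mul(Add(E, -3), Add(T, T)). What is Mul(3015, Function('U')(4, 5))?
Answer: Rational(-30150, 7) ≈ -4307.1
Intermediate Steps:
Function('U')(E, T) = Mul(Rational(-2, 7), T, Add(-3, E)) (Function('U')(E, T) = Mul(Rational(-1, 7), Mul(Add(E, -3), Add(T, T))) = Mul(Rational(-1, 7), Mul(Add(-3, E), Mul(2, T))) = Mul(Rational(-1, 7), Mul(2, T, Add(-3, E))) = Mul(Rational(-2, 7), T, Add(-3, E)))
Mul(3015, Function('U')(4, 5)) = Mul(3015, Mul(Rational(2, 7), 5, Add(3, Mul(-1, 4)))) = Mul(3015, Mul(Rational(2, 7), 5, Add(3, -4))) = Mul(3015, Mul(Rational(2, 7), 5, -1)) = Mul(3015, Rational(-10, 7)) = Rational(-30150, 7)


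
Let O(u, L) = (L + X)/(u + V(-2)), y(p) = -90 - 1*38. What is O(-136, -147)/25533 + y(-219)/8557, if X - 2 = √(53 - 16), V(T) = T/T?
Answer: -87993895/5899118787 - √37/3446955 ≈ -0.014918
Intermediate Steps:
y(p) = -128 (y(p) = -90 - 38 = -128)
V(T) = 1
X = 2 + √37 (X = 2 + √(53 - 16) = 2 + √37 ≈ 8.0828)
O(u, L) = (2 + L + √37)/(1 + u) (O(u, L) = (L + (2 + √37))/(u + 1) = (2 + L + √37)/(1 + u))
O(-136, -147)/25533 + y(-219)/8557 = ((2 - 147 + √37)/(1 - 136))/25533 - 128/8557 = ((-145 + √37)/(-135))*(1/25533) - 128*1/8557 = -(-145 + √37)/135*(1/25533) - 128/8557 = (29/27 - √37/135)*(1/25533) - 128/8557 = (29/689391 - √37/3446955) - 128/8557 = -87993895/5899118787 - √37/3446955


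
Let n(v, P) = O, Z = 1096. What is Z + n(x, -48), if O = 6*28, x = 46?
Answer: 1264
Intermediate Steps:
O = 168
n(v, P) = 168
Z + n(x, -48) = 1096 + 168 = 1264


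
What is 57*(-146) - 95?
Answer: -8417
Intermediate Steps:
57*(-146) - 95 = -8322 - 95 = -8417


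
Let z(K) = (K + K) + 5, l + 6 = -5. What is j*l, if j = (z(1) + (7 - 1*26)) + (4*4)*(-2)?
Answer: 484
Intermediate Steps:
l = -11 (l = -6 - 5 = -11)
z(K) = 5 + 2*K (z(K) = 2*K + 5 = 5 + 2*K)
j = -44 (j = ((5 + 2*1) + (7 - 1*26)) + (4*4)*(-2) = ((5 + 2) + (7 - 26)) + 16*(-2) = (7 - 19) - 32 = -12 - 32 = -44)
j*l = -44*(-11) = 484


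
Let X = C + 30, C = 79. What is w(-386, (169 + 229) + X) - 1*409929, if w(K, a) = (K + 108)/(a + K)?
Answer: -49601687/121 ≈ -4.0993e+5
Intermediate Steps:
X = 109 (X = 79 + 30 = 109)
w(K, a) = (108 + K)/(K + a)
w(-386, (169 + 229) + X) - 1*409929 = (108 - 386)/(-386 + ((169 + 229) + 109)) - 1*409929 = -278/(-386 + (398 + 109)) - 409929 = -278/(-386 + 507) - 409929 = -278/121 - 409929 = -49601687/121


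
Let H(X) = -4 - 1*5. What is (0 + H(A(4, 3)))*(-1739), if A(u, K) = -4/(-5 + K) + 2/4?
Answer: 15651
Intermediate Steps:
A(u, K) = ½ - 4/(-5 + K) (A(u, K) = -4/(-5 + K) + 2*(¼) = -4/(-5 + K) + ½ = ½ - 4/(-5 + K))
H(X) = -9 (H(X) = -4 - 5 = -9)
(0 + H(A(4, 3)))*(-1739) = (0 - 9)*(-1739) = -9*(-1739) = 15651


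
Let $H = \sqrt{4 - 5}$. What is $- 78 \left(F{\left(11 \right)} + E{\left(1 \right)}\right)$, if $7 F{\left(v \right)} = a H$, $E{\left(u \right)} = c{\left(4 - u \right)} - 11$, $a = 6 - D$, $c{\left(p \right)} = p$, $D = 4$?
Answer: $624 - \frac{156 i}{7} \approx 624.0 - 22.286 i$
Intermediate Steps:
$a = 2$ ($a = 6 - 4 = 2$)
$H = i$ ($H = \sqrt{-1} = i \approx 1.0 i$)
$E{\left(u \right)} = -7 - u$ ($E{\left(u \right)} = \left(4 - u\right) - 11 = -7 - u$)
$F{\left(v \right)} = \frac{2 i}{7}$
$- 78 \left(F{\left(11 \right)} + E{\left(1 \right)}\right) = - 78 \left(\frac{2 i}{7} - 8\right) = - 78 \left(-8 + \frac{2 i}{7}\right) = 624 - \frac{156 i}{7}$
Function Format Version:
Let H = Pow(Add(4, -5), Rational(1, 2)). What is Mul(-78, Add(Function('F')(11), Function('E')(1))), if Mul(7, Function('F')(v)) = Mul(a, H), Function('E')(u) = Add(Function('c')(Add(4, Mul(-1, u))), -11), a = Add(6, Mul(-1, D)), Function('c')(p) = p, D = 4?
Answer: Add(624, Mul(Rational(-156, 7), I)) ≈ Add(624.00, Mul(-22.286, I))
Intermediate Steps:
a = 2 (a = Add(6, Mul(-1, 4)) = Add(6, -4) = 2)
H = I (H = Pow(-1, Rational(1, 2)) = I ≈ Mul(1.0000, I))
Function('E')(u) = Add(-7, Mul(-1, u)) (Function('E')(u) = Add(Add(4, Mul(-1, u)), -11) = Add(-7, Mul(-1, u)))
Function('F')(v) = Mul(Rational(2, 7), I) (Function('F')(v) = Mul(Rational(1, 7), Mul(2, I)) = Mul(Rational(2, 7), I))
Mul(-78, Add(Function('F')(11), Function('E')(1))) = Mul(-78, Add(Mul(Rational(2, 7), I), Add(-7, Mul(-1, 1)))) = Mul(-78, Add(Mul(Rational(2, 7), I), Add(-7, -1))) = Mul(-78, Add(Mul(Rational(2, 7), I), -8)) = Mul(-78, Add(-8, Mul(Rational(2, 7), I))) = Add(624, Mul(Rational(-156, 7), I))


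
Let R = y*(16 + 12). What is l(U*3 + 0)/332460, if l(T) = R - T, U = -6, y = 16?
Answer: 233/166230 ≈ 0.0014017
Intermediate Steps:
R = 448 (R = 16*(16 + 12) = 16*28 = 448)
l(T) = 448 - T
l(U*3 + 0)/332460 = (448 - (-6*3 + 0))/332460 = (448 - (-18 + 0))*(1/332460) = (448 - 1*(-18))*(1/332460) = (448 + 18)*(1/332460) = 466*(1/332460) = 233/166230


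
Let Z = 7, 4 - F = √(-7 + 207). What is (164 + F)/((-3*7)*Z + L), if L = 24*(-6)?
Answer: -56/97 + 10*√2/291 ≈ -0.52872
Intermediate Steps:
F = 4 - 10*√2 (F = 4 - √(-7 + 207) = 4 - √200 = 4 - 10*√2 ≈ -10.142)
L = -144
(164 + F)/((-3*7)*Z + L) = (164 + (4 - 10*√2))/(-3*7*7 - 144) = (168 - 10*√2)/(-21*7 - 144) = (168 - 10*√2)/(-147 - 144) = (168 - 10*√2)/(-291) = (168 - 10*√2)*(-1/291) = -56/97 + 10*√2/291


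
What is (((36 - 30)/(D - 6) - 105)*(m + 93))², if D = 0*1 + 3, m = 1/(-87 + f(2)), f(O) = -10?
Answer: 931495219600/9409 ≈ 9.9000e+7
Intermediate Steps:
m = -1/97 (m = 1/(-87 - 10) = 1/(-97) = -1/97 ≈ -0.010309)
D = 3 (D = 0 + 3 = 3)
(((36 - 30)/(D - 6) - 105)*(m + 93))² = (((36 - 30)/(3 - 6) - 105)*(-1/97 + 93))² = ((6/(-3) - 105)*(9020/97))² = ((6*(-⅓) - 105)*(9020/97))² = ((-2 - 105)*(9020/97))² = (-107*9020/97)² = (-965140/97)² = 931495219600/9409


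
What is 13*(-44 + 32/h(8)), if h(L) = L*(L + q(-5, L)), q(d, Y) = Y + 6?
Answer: -6266/11 ≈ -569.64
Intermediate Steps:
q(d, Y) = 6 + Y
h(L) = L*(6 + 2*L) (h(L) = L*(L + (6 + L)) = L*(6 + 2*L))
13*(-44 + 32/h(8)) = 13*(-44 + 32/((2*8*(3 + 8)))) = 13*(-44 + 32/((2*8*11))) = 13*(-44 + 32/176) = 13*(-44 + 32*(1/176)) = 13*(-44 + 2/11) = 13*(-482/11) = -6266/11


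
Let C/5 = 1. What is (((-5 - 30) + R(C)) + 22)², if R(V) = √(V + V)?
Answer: (13 - √10)² ≈ 96.781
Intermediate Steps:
C = 5 (C = 5*1 = 5)
R(V) = √2*√V (R(V) = √(2*V) = √2*√V)
(((-5 - 30) + R(C)) + 22)² = (((-5 - 30) + √2*√5) + 22)² = ((-35 + √10) + 22)² = (-13 + √10)²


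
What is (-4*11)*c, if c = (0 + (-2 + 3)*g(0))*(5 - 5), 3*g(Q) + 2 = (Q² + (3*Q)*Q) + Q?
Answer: 0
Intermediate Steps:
g(Q) = -⅔ + Q/3 + 4*Q²/3 (g(Q) = -⅔ + ((Q² + (3*Q)*Q) + Q)/3 = -⅔ + ((Q² + 3*Q²) + Q)/3 = -⅔ + (4*Q² + Q)/3 = -⅔ + (Q + 4*Q²)/3 = -⅔ + (Q/3 + 4*Q²/3) = -⅔ + Q/3 + 4*Q²/3)
c = 0 (c = (0 + (-2 + 3)*(-⅔ + (⅓)*0 + (4/3)*0²))*(5 - 5) = (0 + 1*(-⅔ + 0 + (4/3)*0))*0 = (0 + 1*(-⅔ + 0 + 0))*0 = (0 + 1*(-⅔))*0 = (0 - ⅔)*0 = -⅔*0 = 0)
(-4*11)*c = -4*11*0 = -44*0 = 0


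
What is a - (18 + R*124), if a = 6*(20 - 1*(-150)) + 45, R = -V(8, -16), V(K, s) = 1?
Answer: 1171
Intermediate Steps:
R = -1 (R = -1*1 = -1)
a = 1065 (a = 6*(20 + 150) + 45 = 6*170 + 45 = 1020 + 45 = 1065)
a - (18 + R*124) = 1065 - (18 - 1*124) = 1065 - (18 - 124) = 1065 - 1*(-106) = 1065 + 106 = 1171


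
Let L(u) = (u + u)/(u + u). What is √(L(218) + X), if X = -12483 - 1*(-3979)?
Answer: I*√8503 ≈ 92.212*I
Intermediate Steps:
X = -8504 (X = -12483 + 3979 = -8504)
L(u) = 1 (L(u) = (2*u)/((2*u)) = (2*u)*(1/(2*u)) = 1)
√(L(218) + X) = √(1 - 8504) = √(-8503) = I*√8503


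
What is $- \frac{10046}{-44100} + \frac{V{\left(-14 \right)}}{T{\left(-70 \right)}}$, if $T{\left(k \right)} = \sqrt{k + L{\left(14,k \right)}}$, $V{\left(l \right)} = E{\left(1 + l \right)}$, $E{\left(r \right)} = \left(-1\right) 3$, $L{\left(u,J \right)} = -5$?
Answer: $\frac{5023}{22050} + \frac{i \sqrt{3}}{5} \approx 0.2278 + 0.34641 i$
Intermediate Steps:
$E{\left(r \right)} = -3$
$V{\left(l \right)} = -3$
$T{\left(k \right)} = \sqrt{-5 + k}$ ($T{\left(k \right)} = \sqrt{k - 5} = \sqrt{-5 + k}$)
$- \frac{10046}{-44100} + \frac{V{\left(-14 \right)}}{T{\left(-70 \right)}} = - \frac{10046}{-44100} - \frac{3}{\sqrt{-5 - 70}} = \left(-10046\right) \left(- \frac{1}{44100}\right) - \frac{3}{\sqrt{-75}} = \frac{5023}{22050} - \frac{3}{5 i \sqrt{3}} = \frac{5023}{22050} - 3 \left(- \frac{i \sqrt{3}}{15}\right) = \frac{5023}{22050} + \frac{i \sqrt{3}}{5}$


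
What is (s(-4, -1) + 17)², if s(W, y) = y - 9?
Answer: 49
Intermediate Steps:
s(W, y) = -9 + y
(s(-4, -1) + 17)² = ((-9 - 1) + 17)² = (-10 + 17)² = 7² = 49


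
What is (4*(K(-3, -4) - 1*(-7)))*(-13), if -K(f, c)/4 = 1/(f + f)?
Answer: -1196/3 ≈ -398.67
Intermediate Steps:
K(f, c) = -2/f (K(f, c) = -4/(f + f) = -4*1/(2*f) = -2/f)
(4*(K(-3, -4) - 1*(-7)))*(-13) = (4*(-2/(-3) - 1*(-7)))*(-13) = (4*(-2*(-1/3) + 7))*(-13) = (4*(2/3 + 7))*(-13) = (4*(23/3))*(-13) = (92/3)*(-13) = -1196/3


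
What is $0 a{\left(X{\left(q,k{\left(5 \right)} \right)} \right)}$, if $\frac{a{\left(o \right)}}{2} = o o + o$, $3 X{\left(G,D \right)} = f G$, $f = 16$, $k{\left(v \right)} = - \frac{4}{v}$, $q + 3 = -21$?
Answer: $0$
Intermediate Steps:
$q = -24$ ($q = -3 - 21 = -24$)
$X{\left(G,D \right)} = \frac{16 G}{3}$
$a{\left(o \right)} = 2 o + 2 o^{2}$ ($a{\left(o \right)} = 2 \left(o o + o\right) = 2 \left(o^{2} + o\right) = 2 \left(o + o^{2}\right) = 2 o + 2 o^{2}$)
$0 a{\left(X{\left(q,k{\left(5 \right)} \right)} \right)} = 0 \cdot 2 \cdot \frac{16}{3} \left(-24\right) \left(1 + \frac{16}{3} \left(-24\right)\right) = 0 \cdot 2 \left(-128\right) \left(1 - 128\right) = 0 \cdot 2 \left(-128\right) \left(-127\right) = 0 \cdot 32512 = 0$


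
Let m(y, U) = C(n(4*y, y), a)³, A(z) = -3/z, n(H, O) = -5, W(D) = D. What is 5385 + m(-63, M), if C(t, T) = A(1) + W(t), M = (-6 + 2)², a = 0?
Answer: 4873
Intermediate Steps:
M = 16 (M = (-4)² = 16)
C(t, T) = -3 + t (C(t, T) = -3/1 + t = -3*1 + t = -3 + t)
m(y, U) = -512 (m(y, U) = (-3 - 5)³ = (-8)³ = -512)
5385 + m(-63, M) = 5385 - 512 = 4873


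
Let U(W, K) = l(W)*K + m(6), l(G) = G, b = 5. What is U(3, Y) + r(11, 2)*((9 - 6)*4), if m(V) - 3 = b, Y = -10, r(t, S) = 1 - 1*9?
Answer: -118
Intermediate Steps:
r(t, S) = -8 (r(t, S) = 1 - 9 = -8)
m(V) = 8 (m(V) = 3 + 5 = 8)
U(W, K) = 8 + K*W (U(W, K) = W*K + 8 = K*W + 8 = 8 + K*W)
U(3, Y) + r(11, 2)*((9 - 6)*4) = (8 - 10*3) - 8*(9 - 6)*4 = (8 - 30) - 24*4 = -22 - 8*12 = -22 - 96 = -118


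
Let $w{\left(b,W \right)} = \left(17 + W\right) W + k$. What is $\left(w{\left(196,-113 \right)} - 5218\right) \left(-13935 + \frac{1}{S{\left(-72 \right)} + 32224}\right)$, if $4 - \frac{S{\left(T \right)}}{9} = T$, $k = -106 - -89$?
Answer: $- \frac{2573970131127}{32908} \approx -7.8217 \cdot 10^{7}$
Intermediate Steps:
$k = -17$ ($k = -106 + 89 = -17$)
$S{\left(T \right)} = 36 - 9 T$
$w{\left(b,W \right)} = -17 + W \left(17 + W\right)$ ($w{\left(b,W \right)} = \left(17 + W\right) W - 17 = W \left(17 + W\right) - 17 = -17 + W \left(17 + W\right)$)
$\left(w{\left(196,-113 \right)} - 5218\right) \left(-13935 + \frac{1}{S{\left(-72 \right)} + 32224}\right) = \left(\left(-17 + \left(-113\right)^{2} + 17 \left(-113\right)\right) - 5218\right) \left(-13935 + \frac{1}{\left(36 - -648\right) + 32224}\right) = \left(\left(-17 + 12769 - 1921\right) - 5218\right) \left(-13935 + \frac{1}{\left(36 + 648\right) + 32224}\right) = \left(10831 - 5218\right) \left(-13935 + \frac{1}{684 + 32224}\right) = 5613 \left(-13935 + \frac{1}{32908}\right) = 5613 \left(- \frac{458572979}{32908}\right) = - \frac{2573970131127}{32908}$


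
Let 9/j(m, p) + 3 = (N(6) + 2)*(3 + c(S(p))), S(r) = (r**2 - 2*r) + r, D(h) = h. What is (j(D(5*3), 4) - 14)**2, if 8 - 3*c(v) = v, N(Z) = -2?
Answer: 289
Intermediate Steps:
S(r) = r**2 - r
c(v) = 8/3 - v/3
j(m, p) = -3 (j(m, p) = 9/(-3 + (-2 + 2)*(3 + (8/3 - p*(-1 + p)/3))) = 9/(-3 + 0*(3 + (8/3 - p*(-1 + p)/3))) = 9/(-3 + 0*(17/3 - p*(-1 + p)/3)) = 9/(-3 + 0) = 9/(-3) = 9*(-1/3) = -3)
(j(D(5*3), 4) - 14)**2 = (-3 - 14)**2 = (-17)**2 = 289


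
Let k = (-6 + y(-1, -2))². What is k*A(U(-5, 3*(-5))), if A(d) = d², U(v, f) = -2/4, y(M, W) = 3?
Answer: 9/4 ≈ 2.2500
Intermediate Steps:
U(v, f) = -½ (U(v, f) = -2*¼ = -½)
k = 9 (k = (-6 + 3)² = (-3)² = 9)
k*A(U(-5, 3*(-5))) = 9*(-½)² = 9*(¼) = 9/4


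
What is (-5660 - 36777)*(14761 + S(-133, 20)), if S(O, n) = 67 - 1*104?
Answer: -624842388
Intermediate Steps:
S(O, n) = -37 (S(O, n) = 67 - 104 = -37)
(-5660 - 36777)*(14761 + S(-133, 20)) = (-5660 - 36777)*(14761 - 37) = -42437*14724 = -624842388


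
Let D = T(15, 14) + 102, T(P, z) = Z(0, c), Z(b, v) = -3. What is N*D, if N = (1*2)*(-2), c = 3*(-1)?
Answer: -396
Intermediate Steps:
c = -3
T(P, z) = -3
N = -4 (N = 2*(-2) = -4)
D = 99 (D = -3 + 102 = 99)
N*D = -4*99 = -396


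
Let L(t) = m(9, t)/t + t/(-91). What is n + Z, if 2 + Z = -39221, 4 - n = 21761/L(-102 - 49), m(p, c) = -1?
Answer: -1196819249/22892 ≈ -52281.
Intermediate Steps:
L(t) = -1/t - t/91 (L(t) = -1/t + t/(-91) = -1/t + t*(-1/91) = -1/t - t/91)
n = -298926333/22892 (n = 4 - 21761/(-1/(-102 - 49) - (-102 - 49)/91) = 4 - 21761/(-1/(-151) - 1/91*(-151)) = 4 - 21761/(-1*(-1/151) + 151/91) = 4 - 21761/(1/151 + 151/91) = 4 - 21761/22892/13741 = 4 - 21761*13741/22892 = 4 - 1*299017901/22892 = 4 - 299017901/22892 = -298926333/22892 ≈ -13058.)
Z = -39223 (Z = -2 - 39221 = -39223)
n + Z = -298926333/22892 - 39223 = -1196819249/22892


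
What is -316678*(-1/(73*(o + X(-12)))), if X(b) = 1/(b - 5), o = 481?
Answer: 2691763/298424 ≈ 9.0199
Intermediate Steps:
X(b) = 1/(-5 + b)
-316678*(-1/(73*(o + X(-12)))) = -316678*(-1/(73*(481 + 1/(-5 - 12)))) = -316678*(-1/(73*(481 + 1/(-17)))) = -316678*(-1/(73*(481 - 1/17))) = -316678/((8176/17)*(-73)) = -316678/(-596848/17) = -316678*(-17/596848) = 2691763/298424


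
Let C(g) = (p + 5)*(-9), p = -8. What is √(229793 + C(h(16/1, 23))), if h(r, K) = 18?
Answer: 2*√57455 ≈ 479.40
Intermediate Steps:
C(g) = 27 (C(g) = (-8 + 5)*(-9) = -3*(-9) = 27)
√(229793 + C(h(16/1, 23))) = √(229793 + 27) = √229820 = 2*√57455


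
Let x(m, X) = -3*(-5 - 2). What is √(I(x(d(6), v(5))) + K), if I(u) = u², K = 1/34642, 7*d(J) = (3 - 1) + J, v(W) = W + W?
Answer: √529230094966/34642 ≈ 21.000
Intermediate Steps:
v(W) = 2*W
d(J) = 2/7 + J/7 (d(J) = ((3 - 1) + J)/7 = (2 + J)/7 = 2/7 + J/7)
x(m, X) = 21 (x(m, X) = -3*(-7) = 21)
K = 1/34642 ≈ 2.8867e-5
√(I(x(d(6), v(5))) + K) = √(21² + 1/34642) = √(441 + 1/34642) = √(15277123/34642) = √529230094966/34642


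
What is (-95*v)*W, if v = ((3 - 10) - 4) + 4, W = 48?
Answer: 31920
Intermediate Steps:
v = -7 (v = (-7 - 4) + 4 = -11 + 4 = -7)
(-95*v)*W = -95*(-7)*48 = 665*48 = 31920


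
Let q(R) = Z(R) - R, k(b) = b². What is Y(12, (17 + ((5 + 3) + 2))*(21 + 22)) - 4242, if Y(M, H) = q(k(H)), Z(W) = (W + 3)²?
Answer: 1816897757613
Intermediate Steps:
Z(W) = (3 + W)²
q(R) = (3 + R)² - R
Y(M, H) = (3 + H²)² - H²
Y(12, (17 + ((5 + 3) + 2))*(21 + 22)) - 4242 = ((3 + ((17 + ((5 + 3) + 2))*(21 + 22))²)² - ((17 + ((5 + 3) + 2))*(21 + 22))²) - 4242 = ((3 + ((17 + (8 + 2))*43)²)² - ((17 + (8 + 2))*43)²) - 4242 = ((3 + ((17 + 10)*43)²)² - ((17 + 10)*43)²) - 4242 = ((3 + (27*43)²)² - (27*43)²) - 4242 = ((3 + 1161²)² - 1*1161²) - 4242 = ((3 + 1347921)² - 1*1347921) - 4242 = (1347924² - 1347921) - 4242 = (1816899109776 - 1347921) - 4242 = 1816897761855 - 4242 = 1816897757613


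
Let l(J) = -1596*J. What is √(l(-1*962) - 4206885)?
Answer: 3*I*√296837 ≈ 1634.5*I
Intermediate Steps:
√(l(-1*962) - 4206885) = √(-(-1596)*962 - 4206885) = √(-1596*(-962) - 4206885) = √(1535352 - 4206885) = √(-2671533) = 3*I*√296837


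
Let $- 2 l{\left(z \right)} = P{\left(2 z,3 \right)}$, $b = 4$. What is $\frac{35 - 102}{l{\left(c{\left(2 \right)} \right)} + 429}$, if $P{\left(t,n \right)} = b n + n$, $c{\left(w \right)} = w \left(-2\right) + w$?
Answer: $- \frac{134}{843} \approx -0.15896$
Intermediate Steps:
$c{\left(w \right)} = - w$ ($c{\left(w \right)} = - 2 w + w = - w$)
$P{\left(t,n \right)} = 5 n$ ($P{\left(t,n \right)} = 4 n + n = 5 n$)
$l{\left(z \right)} = - \frac{15}{2}$ ($l{\left(z \right)} = - \frac{5 \cdot 3}{2} = \left(- \frac{1}{2}\right) 15 = - \frac{15}{2}$)
$\frac{35 - 102}{l{\left(c{\left(2 \right)} \right)} + 429} = \frac{35 - 102}{- \frac{15}{2} + 429} = - \frac{67}{\frac{843}{2}} = \left(-67\right) \frac{2}{843} = - \frac{134}{843}$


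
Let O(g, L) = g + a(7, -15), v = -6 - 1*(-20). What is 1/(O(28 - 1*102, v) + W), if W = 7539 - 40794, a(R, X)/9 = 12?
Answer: -1/33221 ≈ -3.0101e-5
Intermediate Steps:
a(R, X) = 108 (a(R, X) = 9*12 = 108)
v = 14 (v = -6 + 20 = 14)
O(g, L) = 108 + g (O(g, L) = g + 108 = 108 + g)
W = -33255
1/(O(28 - 1*102, v) + W) = 1/((108 + (28 - 1*102)) - 33255) = 1/((108 + (28 - 102)) - 33255) = 1/((108 - 74) - 33255) = 1/(34 - 33255) = 1/(-33221) = -1/33221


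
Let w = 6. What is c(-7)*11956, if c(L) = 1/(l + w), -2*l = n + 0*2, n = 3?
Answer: 23912/9 ≈ 2656.9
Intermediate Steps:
l = -3/2 (l = -(3 + 0*2)/2 = -(3 + 0)/2 = -1/2*3 = -3/2 ≈ -1.5000)
c(L) = 2/9 (c(L) = 1/(-3/2 + 6) = 1/(9/2) = 2/9)
c(-7)*11956 = (2/9)*11956 = 23912/9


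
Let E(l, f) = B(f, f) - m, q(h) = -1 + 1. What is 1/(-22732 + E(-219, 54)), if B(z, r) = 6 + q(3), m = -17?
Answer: -1/22709 ≈ -4.4035e-5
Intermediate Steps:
q(h) = 0
B(z, r) = 6 (B(z, r) = 6 + 0 = 6)
E(l, f) = 23 (E(l, f) = 6 - 1*(-17) = 6 + 17 = 23)
1/(-22732 + E(-219, 54)) = 1/(-22732 + 23) = 1/(-22709) = -1/22709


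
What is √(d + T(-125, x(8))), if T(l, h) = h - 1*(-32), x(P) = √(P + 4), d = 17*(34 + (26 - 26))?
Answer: √(610 + 2*√3) ≈ 24.768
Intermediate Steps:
d = 578 (d = 17*(34 + 0) = 17*34 = 578)
x(P) = √(4 + P)
T(l, h) = 32 + h (T(l, h) = h + 32 = 32 + h)
√(d + T(-125, x(8))) = √(578 + (32 + √(4 + 8))) = √(578 + (32 + √12)) = √(578 + (32 + 2*√3)) = √(610 + 2*√3)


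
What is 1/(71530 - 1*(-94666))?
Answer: 1/166196 ≈ 6.0170e-6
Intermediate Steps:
1/(71530 - 1*(-94666)) = 1/(71530 + 94666) = 1/166196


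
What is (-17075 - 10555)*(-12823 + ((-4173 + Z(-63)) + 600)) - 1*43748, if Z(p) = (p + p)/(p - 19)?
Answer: 18570346322/41 ≈ 4.5294e+8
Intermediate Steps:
Z(p) = 2*p/(-19 + p) (Z(p) = (2*p)/(-19 + p) = 2*p/(-19 + p))
(-17075 - 10555)*(-12823 + ((-4173 + Z(-63)) + 600)) - 1*43748 = (-17075 - 10555)*(-12823 + ((-4173 + 2*(-63)/(-19 - 63)) + 600)) - 1*43748 = -27630*(-12823 + ((-4173 + 2*(-63)/(-82)) + 600)) - 43748 = -27630*(-12823 + ((-4173 + 2*(-63)*(-1/82)) + 600)) - 43748 = -27630*(-12823 + ((-4173 + 63/41) + 600)) - 43748 = -27630*(-12823 + (-171030/41 + 600)) - 43748 = -27630*(-12823 - 146430/41) - 43748 = -27630*(-672173/41) - 43748 = 18572139990/41 - 43748 = 18570346322/41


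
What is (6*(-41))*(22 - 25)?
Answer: 738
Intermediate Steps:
(6*(-41))*(22 - 25) = -246*(-3) = 738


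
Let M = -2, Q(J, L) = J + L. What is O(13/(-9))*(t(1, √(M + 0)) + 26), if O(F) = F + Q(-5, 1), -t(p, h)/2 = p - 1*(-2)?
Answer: -980/9 ≈ -108.89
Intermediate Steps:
t(p, h) = -4 - 2*p (t(p, h) = -2*(p - 1*(-2)) = -2*(p + 2) = -2*(2 + p) = -4 - 2*p)
O(F) = -4 + F (O(F) = F + (-5 + 1) = F - 4 = -4 + F)
O(13/(-9))*(t(1, √(M + 0)) + 26) = (-4 + 13/(-9))*((-4 - 2*1) + 26) = (-4 + 13*(-⅑))*((-4 - 2) + 26) = (-4 - 13/9)*(-6 + 26) = -49/9*20 = -980/9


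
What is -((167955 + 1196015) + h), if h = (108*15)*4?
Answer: -1370450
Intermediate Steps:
h = 6480 (h = 1620*4 = 6480)
-((167955 + 1196015) + h) = -((167955 + 1196015) + 6480) = -(1363970 + 6480) = -1*1370450 = -1370450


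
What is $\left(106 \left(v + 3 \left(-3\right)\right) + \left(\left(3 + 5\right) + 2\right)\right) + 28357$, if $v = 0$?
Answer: $27413$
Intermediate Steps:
$\left(106 \left(v + 3 \left(-3\right)\right) + \left(\left(3 + 5\right) + 2\right)\right) + 28357 = \left(106 \left(0 + 3 \left(-3\right)\right) + \left(\left(3 + 5\right) + 2\right)\right) + 28357 = \left(106 \left(0 - 9\right) + \left(8 + 2\right)\right) + 28357 = \left(106 \left(-9\right) + 10\right) + 28357 = \left(-954 + 10\right) + 28357 = -944 + 28357 = 27413$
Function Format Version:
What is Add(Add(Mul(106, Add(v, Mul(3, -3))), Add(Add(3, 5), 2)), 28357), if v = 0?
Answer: 27413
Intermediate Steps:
Add(Add(Mul(106, Add(v, Mul(3, -3))), Add(Add(3, 5), 2)), 28357) = Add(Add(Mul(106, Add(0, Mul(3, -3))), Add(Add(3, 5), 2)), 28357) = Add(Add(Mul(106, Add(0, -9)), Add(8, 2)), 28357) = Add(Add(Mul(106, -9), 10), 28357) = Add(Add(-954, 10), 28357) = Add(-944, 28357) = 27413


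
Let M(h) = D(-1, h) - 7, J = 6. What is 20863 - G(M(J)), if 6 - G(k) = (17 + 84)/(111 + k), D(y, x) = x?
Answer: 2294371/110 ≈ 20858.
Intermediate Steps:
M(h) = -7 + h (M(h) = h - 7 = -7 + h)
G(k) = 6 - 101/(111 + k) (G(k) = 6 - (17 + 84)/(111 + k) = 6 - 101/(111 + k))
20863 - G(M(J)) = 20863 - (565 + 6*(-7 + 6))/(111 + (-7 + 6)) = 20863 - (565 + 6*(-1))/(111 - 1) = 20863 - (565 - 6)/110 = 20863 - 559/110 = 2294371/110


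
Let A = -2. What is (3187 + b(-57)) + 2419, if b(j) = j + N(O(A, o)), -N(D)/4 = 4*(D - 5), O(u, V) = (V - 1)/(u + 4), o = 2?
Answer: 5621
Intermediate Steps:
O(u, V) = (-1 + V)/(4 + u)
N(D) = 80 - 16*D (N(D) = -16*(D - 5) = -16*(-5 + D) = -4*(-20 + 4*D) = 80 - 16*D)
b(j) = 72 + j (b(j) = j + (80 - 16*(-1 + 2)/(4 - 2)) = j + (80 - 16/2) = j + (80 - 8) = j + 72 = 72 + j)
(3187 + b(-57)) + 2419 = (3187 + (72 - 57)) + 2419 = (3187 + 15) + 2419 = 3202 + 2419 = 5621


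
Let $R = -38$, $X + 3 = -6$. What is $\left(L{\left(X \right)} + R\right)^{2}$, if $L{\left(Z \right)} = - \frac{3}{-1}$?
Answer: $1225$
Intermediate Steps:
$X = -9$ ($X = -3 - 6 = -9$)
$L{\left(Z \right)} = 3$ ($L{\left(Z \right)} = \left(-3\right) \left(-1\right) = 3$)
$\left(L{\left(X \right)} + R\right)^{2} = \left(3 - 38\right)^{2} = \left(-35\right)^{2} = 1225$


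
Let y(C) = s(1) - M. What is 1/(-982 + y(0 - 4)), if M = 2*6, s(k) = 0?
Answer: -1/994 ≈ -0.0010060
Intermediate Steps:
M = 12
y(C) = -12 (y(C) = 0 - 1*12 = 0 - 12 = -12)
1/(-982 + y(0 - 4)) = 1/(-982 - 12) = 1/(-994) = -1/994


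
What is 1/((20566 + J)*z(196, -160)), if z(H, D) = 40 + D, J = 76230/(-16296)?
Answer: -97/239333790 ≈ -4.0529e-7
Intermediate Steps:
J = -1815/388 (J = 76230*(-1/16296) = -1815/388 ≈ -4.6778)
1/((20566 + J)*z(196, -160)) = 1/((20566 - 1815/388)*(40 - 160)) = 1/((7977793/388)*(-120)) = (388/7977793)*(-1/120) = -97/239333790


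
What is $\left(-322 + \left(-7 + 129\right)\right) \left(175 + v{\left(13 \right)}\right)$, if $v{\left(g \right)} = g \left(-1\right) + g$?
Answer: $-35000$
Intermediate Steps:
$v{\left(g \right)} = 0$ ($v{\left(g \right)} = - g + g = 0$)
$\left(-322 + \left(-7 + 129\right)\right) \left(175 + v{\left(13 \right)}\right) = \left(-322 + \left(-7 + 129\right)\right) \left(175 + 0\right) = \left(-322 + 122\right) 175 = \left(-200\right) 175 = -35000$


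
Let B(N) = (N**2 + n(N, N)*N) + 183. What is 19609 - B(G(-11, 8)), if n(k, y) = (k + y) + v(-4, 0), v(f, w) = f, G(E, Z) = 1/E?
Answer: 2350499/121 ≈ 19426.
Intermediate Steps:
n(k, y) = -4 + k + y (n(k, y) = (k + y) - 4 = -4 + k + y)
B(N) = 183 + N**2 + N*(-4 + 2*N) (B(N) = (N**2 + (-4 + N + N)*N) + 183 = (N**2 + (-4 + 2*N)*N) + 183 = (N**2 + N*(-4 + 2*N)) + 183 = 183 + N**2 + N*(-4 + 2*N))
19609 - B(G(-11, 8)) = 19609 - (183 - 4/(-11) + 3*(1/(-11))**2) = 19609 - (183 - 4*(-1/11) + 3*(-1/11)**2) = 19609 - (183 + 4/11 + 3*(1/121)) = 19609 - (183 + 4/11 + 3/121) = 19609 - 1*22190/121 = 19609 - 22190/121 = 2350499/121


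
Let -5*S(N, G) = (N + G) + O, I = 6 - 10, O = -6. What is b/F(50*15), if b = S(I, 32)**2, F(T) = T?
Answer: 242/9375 ≈ 0.025813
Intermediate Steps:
I = -4
S(N, G) = 6/5 - G/5 - N/5 (S(N, G) = -((N + G) - 6)/5 = -((G + N) - 6)/5 = -(-6 + G + N)/5 = 6/5 - G/5 - N/5)
b = 484/25 (b = (6/5 - 1/5*32 - 1/5*(-4))**2 = (6/5 - 32/5 + 4/5)**2 = (-22/5)**2 = 484/25 ≈ 19.360)
b/F(50*15) = 484/(25*((50*15))) = (484/25)/750 = (484/25)*(1/750) = 242/9375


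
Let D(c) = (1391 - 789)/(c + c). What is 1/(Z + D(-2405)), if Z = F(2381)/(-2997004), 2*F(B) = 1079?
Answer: -14415589240/1806791403 ≈ -7.9786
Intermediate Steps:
D(c) = 301/c (D(c) = 602/((2*c)) = 602*(1/(2*c)) = 301/c)
F(B) = 1079/2 (F(B) = (½)*1079 = 1079/2)
Z = -1079/5994008 (Z = (1079/2)/(-2997004) = (1079/2)*(-1/2997004) = -1079/5994008 ≈ -0.00018001)
1/(Z + D(-2405)) = 1/(-1079/5994008 + 301/(-2405)) = 1/(-1079/5994008 + 301*(-1/2405)) = 1/(-1079/5994008 - 301/2405) = 1/(-1806791403/14415589240) = -14415589240/1806791403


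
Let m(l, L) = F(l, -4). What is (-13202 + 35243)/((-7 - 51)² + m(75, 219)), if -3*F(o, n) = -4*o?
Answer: 22041/3464 ≈ 6.3629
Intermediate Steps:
F(o, n) = 4*o/3 (F(o, n) = -(-4)*o/3 = 4*o/3)
m(l, L) = 4*l/3
(-13202 + 35243)/((-7 - 51)² + m(75, 219)) = (-13202 + 35243)/((-7 - 51)² + (4/3)*75) = 22041/((-58)² + 100) = 22041/(3364 + 100) = 22041/3464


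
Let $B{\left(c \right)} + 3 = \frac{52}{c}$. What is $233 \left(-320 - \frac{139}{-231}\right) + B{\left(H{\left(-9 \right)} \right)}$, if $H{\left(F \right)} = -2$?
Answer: $- \frac{17197672}{231} \approx -74449.0$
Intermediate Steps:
$B{\left(c \right)} = -3 + \frac{52}{c}$
$233 \left(-320 - \frac{139}{-231}\right) + B{\left(H{\left(-9 \right)} \right)} = 233 \left(-320 - \frac{139}{-231}\right) + \left(-3 + \frac{52}{-2}\right) = 233 \left(-320 - - \frac{139}{231}\right) + \left(-3 + 52 \left(- \frac{1}{2}\right)\right) = 233 \left(-320 + \frac{139}{231}\right) - 29 = 233 \left(- \frac{73781}{231}\right) - 29 = - \frac{17190973}{231} - 29 = - \frac{17197672}{231}$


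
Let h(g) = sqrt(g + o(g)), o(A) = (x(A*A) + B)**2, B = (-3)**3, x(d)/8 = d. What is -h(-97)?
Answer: -18*sqrt(17474722) ≈ -75245.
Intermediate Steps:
x(d) = 8*d
B = -27
o(A) = (-27 + 8*A**2)**2 (o(A) = (8*(A*A) - 27)**2 = (8*A**2 - 27)**2 = (-27 + 8*A**2)**2)
h(g) = sqrt(g + (-27 + 8*g**2)**2)
-h(-97) = -sqrt(-97 + (-27 + 8*(-97)**2)**2) = -sqrt(-97 + (-27 + 8*9409)**2) = -sqrt(-97 + (-27 + 75272)**2) = -sqrt(-97 + 75245**2) = -sqrt(-97 + 5661810025) = -sqrt(5661809928) = -18*sqrt(17474722)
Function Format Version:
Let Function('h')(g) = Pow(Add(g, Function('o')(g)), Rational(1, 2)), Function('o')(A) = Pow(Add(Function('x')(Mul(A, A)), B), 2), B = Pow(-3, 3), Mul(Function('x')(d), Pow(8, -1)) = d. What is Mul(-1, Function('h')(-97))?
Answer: Mul(-18, Pow(17474722, Rational(1, 2))) ≈ -75245.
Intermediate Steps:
Function('x')(d) = Mul(8, d)
B = -27
Function('o')(A) = Pow(Add(-27, Mul(8, Pow(A, 2))), 2) (Function('o')(A) = Pow(Add(Mul(8, Mul(A, A)), -27), 2) = Pow(Add(Mul(8, Pow(A, 2)), -27), 2) = Pow(Add(-27, Mul(8, Pow(A, 2))), 2))
Function('h')(g) = Pow(Add(g, Pow(Add(-27, Mul(8, Pow(g, 2))), 2)), Rational(1, 2))
Mul(-1, Function('h')(-97)) = Mul(-1, Pow(Add(-97, Pow(Add(-27, Mul(8, Pow(-97, 2))), 2)), Rational(1, 2))) = Mul(-1, Pow(Add(-97, Pow(Add(-27, Mul(8, 9409)), 2)), Rational(1, 2))) = Mul(-1, Pow(Add(-97, Pow(Add(-27, 75272), 2)), Rational(1, 2))) = Mul(-1, Pow(Add(-97, Pow(75245, 2)), Rational(1, 2))) = Mul(-1, Pow(Add(-97, 5661810025), Rational(1, 2))) = Mul(-1, Pow(5661809928, Rational(1, 2))) = Mul(-1, Mul(18, Pow(17474722, Rational(1, 2)))) = Mul(-18, Pow(17474722, Rational(1, 2)))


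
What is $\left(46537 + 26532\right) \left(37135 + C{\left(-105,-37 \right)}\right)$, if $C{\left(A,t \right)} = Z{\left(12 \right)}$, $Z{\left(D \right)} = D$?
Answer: $2714294143$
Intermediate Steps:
$C{\left(A,t \right)} = 12$
$\left(46537 + 26532\right) \left(37135 + C{\left(-105,-37 \right)}\right) = \left(46537 + 26532\right) \left(37135 + 12\right) = 73069 \cdot 37147 = 2714294143$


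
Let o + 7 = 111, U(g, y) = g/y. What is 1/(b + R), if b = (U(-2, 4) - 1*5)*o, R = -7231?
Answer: -1/7803 ≈ -0.00012816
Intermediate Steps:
o = 104 (o = -7 + 111 = 104)
b = -572 (b = (-2/4 - 1*5)*104 = (-2*¼ - 5)*104 = (-½ - 5)*104 = -11/2*104 = -572)
1/(b + R) = 1/(-572 - 7231) = 1/(-7803) = -1/7803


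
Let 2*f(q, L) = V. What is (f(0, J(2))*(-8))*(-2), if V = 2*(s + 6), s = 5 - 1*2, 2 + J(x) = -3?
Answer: 144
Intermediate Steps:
J(x) = -5 (J(x) = -2 - 3 = -5)
s = 3 (s = 5 - 2 = 3)
V = 18 (V = 2*(3 + 6) = 2*9 = 18)
f(q, L) = 9 (f(q, L) = (1/2)*18 = 9)
(f(0, J(2))*(-8))*(-2) = (9*(-8))*(-2) = -72*(-2) = 144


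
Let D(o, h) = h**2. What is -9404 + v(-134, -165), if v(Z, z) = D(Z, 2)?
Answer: -9400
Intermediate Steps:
v(Z, z) = 4 (v(Z, z) = 2**2 = 4)
-9404 + v(-134, -165) = -9404 + 4 = -9400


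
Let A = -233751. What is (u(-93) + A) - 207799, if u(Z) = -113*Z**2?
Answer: -1418887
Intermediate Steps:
(u(-93) + A) - 207799 = (-113*(-93)**2 - 233751) - 207799 = (-113*8649 - 233751) - 207799 = (-977337 - 233751) - 207799 = -1211088 - 207799 = -1418887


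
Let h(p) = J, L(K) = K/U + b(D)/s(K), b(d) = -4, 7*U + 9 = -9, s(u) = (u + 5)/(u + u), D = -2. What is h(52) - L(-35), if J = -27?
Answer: -563/18 ≈ -31.278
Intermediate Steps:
s(u) = (5 + u)/(2*u) (s(u) = (5 + u)/((2*u)) = (5 + u)*(1/(2*u)) = (5 + u)/(2*u))
U = -18/7 (U = -9/7 + (1/7)*(-9) = -9/7 - 9/7 = -18/7 ≈ -2.5714)
L(K) = -7*K/18 - 8*K/(5 + K) (L(K) = K/(-18/7) - 4*2*K/(5 + K) = K*(-7/18) - 8*K/(5 + K) = -7*K/18 - 8*K/(5 + K))
h(p) = -27
h(52) - L(-35) = -27 - (-35)*(-179 - 7*(-35))/(18*(5 - 35)) = -27 - (-35)*(-179 + 245)/(18*(-30)) = -27 - (-35)*(-1)*66/(18*30) = -27 - 1*77/18 = -27 - 77/18 = -563/18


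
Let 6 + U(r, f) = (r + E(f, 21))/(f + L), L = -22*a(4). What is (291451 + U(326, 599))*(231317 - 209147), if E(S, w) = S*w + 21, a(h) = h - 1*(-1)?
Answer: 1053293234090/163 ≈ 6.4619e+9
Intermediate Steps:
a(h) = 1 + h (a(h) = h + 1 = 1 + h)
E(S, w) = 21 + S*w
L = -110 (L = -22*(1 + 4) = -22*5 = -110)
U(r, f) = -6 + (21 + r + 21*f)/(-110 + f) (U(r, f) = -6 + (r + (21 + f*21))/(f - 110) = -6 + (r + (21 + 21*f))/(-110 + f) = -6 + (21 + r + 21*f)/(-110 + f))
(291451 + U(326, 599))*(231317 - 209147) = (291451 + (681 + 326 + 15*599)/(-110 + 599))*(231317 - 209147) = (291451 + (681 + 326 + 8985)/489)*22170 = (291451 + (1/489)*9992)*22170 = (291451 + 9992/489)*22170 = (142529531/489)*22170 = 1053293234090/163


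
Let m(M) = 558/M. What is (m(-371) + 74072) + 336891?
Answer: 152466715/371 ≈ 4.1096e+5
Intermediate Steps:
(m(-371) + 74072) + 336891 = (558/(-371) + 74072) + 336891 = (558*(-1/371) + 74072) + 336891 = (-558/371 + 74072) + 336891 = 27480154/371 + 336891 = 152466715/371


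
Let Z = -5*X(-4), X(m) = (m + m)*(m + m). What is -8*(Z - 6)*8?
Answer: 20864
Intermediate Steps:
X(m) = 4*m² (X(m) = (2*m)*(2*m) = 4*m²)
Z = -320 (Z = -20*(-4)² = -20*16 = -5*64 = -320)
-8*(Z - 6)*8 = -8*(-320 - 6)*8 = -8*(-326)*8 = 2608*8 = 20864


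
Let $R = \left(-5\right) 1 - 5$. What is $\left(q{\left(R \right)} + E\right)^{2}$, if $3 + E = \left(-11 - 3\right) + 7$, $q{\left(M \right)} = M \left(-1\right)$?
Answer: $0$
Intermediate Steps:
$R = -10$ ($R = -5 - 5 = -10$)
$q{\left(M \right)} = - M$
$E = -10$ ($E = -3 + \left(\left(-11 - 3\right) + 7\right) = -3 + \left(-14 + 7\right) = -3 - 7 = -10$)
$\left(q{\left(R \right)} + E\right)^{2} = \left(\left(-1\right) \left(-10\right) - 10\right)^{2} = \left(10 - 10\right)^{2} = 0^{2} = 0$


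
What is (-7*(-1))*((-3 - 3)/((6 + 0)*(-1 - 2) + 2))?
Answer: 21/8 ≈ 2.6250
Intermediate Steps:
(-7*(-1))*((-3 - 3)/((6 + 0)*(-1 - 2) + 2)) = 7*(-6/(6*(-3) + 2)) = 7*(-6/(-18 + 2)) = 7*(-6/(-16)) = 7*(-6*(-1/16)) = 7*(3/8) = 21/8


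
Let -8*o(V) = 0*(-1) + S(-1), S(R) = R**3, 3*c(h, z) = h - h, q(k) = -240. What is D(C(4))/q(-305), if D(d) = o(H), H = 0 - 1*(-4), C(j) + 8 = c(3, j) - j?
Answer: -1/1920 ≈ -0.00052083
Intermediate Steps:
c(h, z) = 0 (c(h, z) = (h - h)/3 = (1/3)*0 = 0)
C(j) = -8 - j (C(j) = -8 + (0 - j) = -8 - j)
H = 4 (H = 0 + 4 = 4)
o(V) = 1/8 (o(V) = -(0*(-1) + (-1)**3)/8 = -(0 - 1)/8 = -1/8*(-1) = 1/8)
D(d) = 1/8
D(C(4))/q(-305) = (1/8)/(-240) = (1/8)*(-1/240) = -1/1920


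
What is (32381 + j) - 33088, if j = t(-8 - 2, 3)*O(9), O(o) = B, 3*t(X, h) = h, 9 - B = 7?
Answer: -705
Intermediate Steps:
B = 2 (B = 9 - 1*7 = 9 - 7 = 2)
t(X, h) = h/3
O(o) = 2
j = 2 (j = ((⅓)*3)*2 = 1*2 = 2)
(32381 + j) - 33088 = (32381 + 2) - 33088 = 32383 - 33088 = -705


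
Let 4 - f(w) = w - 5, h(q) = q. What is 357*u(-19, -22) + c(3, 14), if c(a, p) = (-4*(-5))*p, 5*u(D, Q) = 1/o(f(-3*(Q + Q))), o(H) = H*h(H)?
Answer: 7060319/25215 ≈ 280.00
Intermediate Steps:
f(w) = 9 - w (f(w) = 4 - (w - 5) = 4 - (-5 + w) = 4 + (5 - w) = 9 - w)
o(H) = H² (o(H) = H*H = H²)
u(D, Q) = 1/(5*(9 + 6*Q)²) (u(D, Q) = 1/(5*((9 - (-3)*(Q + Q))²)) = 1/(5*((9 - (-3)*2*Q)²)) = 1/(5*((9 - (-6)*Q)²)) = 1/(5*((9 + 6*Q)²)) = 1/(5*(9 + 6*Q)²))
c(a, p) = 20*p
357*u(-19, -22) + c(3, 14) = 357*(1/(45*(3 + 2*(-22))²)) + 20*14 = 357*(1/(45*(3 - 44)²)) + 280 = 357*((1/45)/(-41)²) + 280 = 357*((1/45)*(1/1681)) + 280 = 357*(1/75645) + 280 = 119/25215 + 280 = 7060319/25215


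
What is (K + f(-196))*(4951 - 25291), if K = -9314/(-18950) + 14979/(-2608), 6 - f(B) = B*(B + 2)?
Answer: 955557919543473/1235540 ≈ 7.7339e+8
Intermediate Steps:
f(B) = 6 - B*(2 + B) (f(B) = 6 - B*(B + 2) = 6 - B*(2 + B))
K = -129780569/24710800 (K = -9314*(-1/18950) + 14979*(-1/2608) = 4657/9475 - 14979/2608 = -129780569/24710800 ≈ -5.2520)
(K + f(-196))*(4951 - 25291) = (-129780569/24710800 + (6 - 1*(-196)² - 2*(-196)))*(4951 - 25291) = (-129780569/24710800 + (6 - 1*38416 + 392))*(-20340) = (-129780569/24710800 + (6 - 38416 + 392))*(-20340) = (-129780569/24710800 - 38018)*(-20340) = -939584974969/24710800*(-20340) = 955557919543473/1235540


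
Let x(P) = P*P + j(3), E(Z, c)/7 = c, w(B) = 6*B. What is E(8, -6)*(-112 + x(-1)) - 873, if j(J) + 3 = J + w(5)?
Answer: 2529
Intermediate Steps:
E(Z, c) = 7*c
j(J) = 27 + J (j(J) = -3 + (J + 6*5) = -3 + (J + 30) = -3 + (30 + J) = 27 + J)
x(P) = 30 + P**2 (x(P) = P*P + (27 + 3) = P**2 + 30 = 30 + P**2)
E(8, -6)*(-112 + x(-1)) - 873 = (7*(-6))*(-112 + (30 + (-1)**2)) - 873 = -42*(-112 + (30 + 1)) - 873 = -42*(-112 + 31) - 873 = -42*(-81) - 873 = 3402 - 873 = 2529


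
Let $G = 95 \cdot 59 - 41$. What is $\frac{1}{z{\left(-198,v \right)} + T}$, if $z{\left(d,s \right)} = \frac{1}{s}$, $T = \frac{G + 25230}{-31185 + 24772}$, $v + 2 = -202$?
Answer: $- \frac{1308252}{6288389} \approx -0.20804$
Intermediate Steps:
$v = -204$ ($v = -2 - 202 = -204$)
$G = 5564$ ($G = 5605 - 41 = 5564$)
$T = - \frac{30794}{6413}$ ($T = \frac{5564 + 25230}{-31185 + 24772} = \frac{30794}{-6413} = 30794 \left(- \frac{1}{6413}\right) = - \frac{30794}{6413} \approx -4.8018$)
$\frac{1}{z{\left(-198,v \right)} + T} = \frac{1}{\frac{1}{-204} - \frac{30794}{6413}} = \frac{1}{- \frac{1}{204} - \frac{30794}{6413}} = \frac{1}{- \frac{6288389}{1308252}} = - \frac{1308252}{6288389}$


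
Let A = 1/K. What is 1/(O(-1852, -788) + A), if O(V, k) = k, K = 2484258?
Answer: -2484258/1957595303 ≈ -0.0012690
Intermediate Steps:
A = 1/2484258 ≈ 4.0253e-7
1/(O(-1852, -788) + A) = 1/(-788 + 1/2484258) = 1/(-1957595303/2484258) = -2484258/1957595303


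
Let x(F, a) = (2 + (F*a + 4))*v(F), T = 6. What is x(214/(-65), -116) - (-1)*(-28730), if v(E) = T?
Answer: -1716166/65 ≈ -26403.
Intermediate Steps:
v(E) = 6
x(F, a) = 36 + 6*F*a (x(F, a) = (2 + (F*a + 4))*6 = (2 + (4 + F*a))*6 = (6 + F*a)*6 = 36 + 6*F*a)
x(214/(-65), -116) - (-1)*(-28730) = (36 + 6*(214/(-65))*(-116)) - (-1)*(-28730) = (36 + 6*(214*(-1/65))*(-116)) - 1*28730 = (36 + 6*(-214/65)*(-116)) - 28730 = (36 + 148944/65) - 28730 = 151284/65 - 28730 = -1716166/65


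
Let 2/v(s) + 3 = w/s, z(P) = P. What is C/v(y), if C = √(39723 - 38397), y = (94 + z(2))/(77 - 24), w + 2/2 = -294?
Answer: -15923*√1326/192 ≈ -3019.9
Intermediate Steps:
w = -295 (w = -1 - 294 = -295)
y = 96/53 (y = (94 + 2)/(77 - 24) = 96/53 ≈ 1.8113)
v(s) = 2/(-3 - 295/s)
C = √1326 ≈ 36.414
C/v(y) = √1326/((-2*96/53/(295 + 3*(96/53)))) = √1326/((-2*96/53/(295 + 288/53))) = √1326/((-2*96/53/15923/53)) = √1326/((-2*96/53*53/15923)) = √1326/(-192/15923) = √1326*(-15923/192) = -15923*√1326/192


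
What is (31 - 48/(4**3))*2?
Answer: 121/2 ≈ 60.500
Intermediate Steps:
(31 - 48/(4**3))*2 = (31 - 48/64)*2 = (31 - 48*1/64)*2 = (31 - 3/4)*2 = (121/4)*2 = 121/2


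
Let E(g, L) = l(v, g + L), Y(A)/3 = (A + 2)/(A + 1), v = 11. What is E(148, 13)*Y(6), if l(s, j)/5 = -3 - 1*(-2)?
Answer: -120/7 ≈ -17.143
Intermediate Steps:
Y(A) = 3*(2 + A)/(1 + A) (Y(A) = 3*((A + 2)/(A + 1)) = 3*((2 + A)/(1 + A)) = 3*(2 + A)/(1 + A))
l(s, j) = -5 (l(s, j) = 5*(-3 - 1*(-2)) = 5*(-3 + 2) = 5*(-1) = -5)
E(g, L) = -5
E(148, 13)*Y(6) = -15*(2 + 6)/(1 + 6) = -15*8/7 = -5*24/7 = -120/7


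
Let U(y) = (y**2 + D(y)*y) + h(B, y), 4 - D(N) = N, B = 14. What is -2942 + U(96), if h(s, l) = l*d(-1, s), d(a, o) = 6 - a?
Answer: -1886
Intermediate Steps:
D(N) = 4 - N
h(s, l) = 7*l (h(s, l) = l*(6 - 1*(-1)) = l*(6 + 1) = l*7 = 7*l)
U(y) = y**2 + 7*y + y*(4 - y) (U(y) = (y**2 + (4 - y)*y) + 7*y = (y**2 + y*(4 - y)) + 7*y = y**2 + 7*y + y*(4 - y))
-2942 + U(96) = -2942 + 11*96 = -2942 + 1056 = -1886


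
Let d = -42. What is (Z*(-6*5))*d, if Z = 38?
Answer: 47880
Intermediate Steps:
(Z*(-6*5))*d = (38*(-6*5))*(-42) = (38*(-30))*(-42) = -1140*(-42) = 47880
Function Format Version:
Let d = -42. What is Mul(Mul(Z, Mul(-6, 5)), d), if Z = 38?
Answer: 47880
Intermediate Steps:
Mul(Mul(Z, Mul(-6, 5)), d) = Mul(Mul(38, Mul(-6, 5)), -42) = Mul(Mul(38, -30), -42) = Mul(-1140, -42) = 47880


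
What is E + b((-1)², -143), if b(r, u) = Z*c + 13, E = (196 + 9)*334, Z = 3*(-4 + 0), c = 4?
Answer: 68435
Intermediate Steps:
Z = -12 (Z = 3*(-4) = -12)
E = 68470 (E = 205*334 = 68470)
b(r, u) = -35 (b(r, u) = -12*4 + 13 = -48 + 13 = -35)
E + b((-1)², -143) = 68470 - 35 = 68435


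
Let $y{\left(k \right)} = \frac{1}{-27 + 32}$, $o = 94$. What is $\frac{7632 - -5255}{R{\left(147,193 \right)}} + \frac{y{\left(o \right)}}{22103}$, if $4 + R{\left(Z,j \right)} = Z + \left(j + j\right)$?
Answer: $\frac{61922058}{2541845} \approx 24.361$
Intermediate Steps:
$R{\left(Z,j \right)} = -4 + Z + 2 j$ ($R{\left(Z,j \right)} = -4 + \left(Z + \left(j + j\right)\right) = -4 + \left(Z + 2 j\right) = -4 + Z + 2 j$)
$y{\left(k \right)} = \frac{1}{5}$
$\frac{7632 - -5255}{R{\left(147,193 \right)}} + \frac{y{\left(o \right)}}{22103} = \frac{7632 - -5255}{-4 + 147 + 2 \cdot 193} + \frac{1}{5 \cdot 22103} = \frac{7632 + 5255}{-4 + 147 + 386} + \frac{1}{5} \cdot \frac{1}{22103} = \frac{12887}{529} + \frac{1}{110515} = \frac{61922058}{2541845}$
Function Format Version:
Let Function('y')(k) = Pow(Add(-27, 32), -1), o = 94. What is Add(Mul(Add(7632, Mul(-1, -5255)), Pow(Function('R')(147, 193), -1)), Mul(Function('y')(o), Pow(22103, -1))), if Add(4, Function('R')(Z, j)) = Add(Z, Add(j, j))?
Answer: Rational(61922058, 2541845) ≈ 24.361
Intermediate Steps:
Function('R')(Z, j) = Add(-4, Z, Mul(2, j)) (Function('R')(Z, j) = Add(-4, Add(Z, Add(j, j))) = Add(-4, Add(Z, Mul(2, j))) = Add(-4, Z, Mul(2, j)))
Function('y')(k) = Rational(1, 5) (Function('y')(k) = Pow(5, -1) = Rational(1, 5))
Add(Mul(Add(7632, Mul(-1, -5255)), Pow(Function('R')(147, 193), -1)), Mul(Function('y')(o), Pow(22103, -1))) = Add(Mul(Add(7632, Mul(-1, -5255)), Pow(Add(-4, 147, Mul(2, 193)), -1)), Mul(Rational(1, 5), Pow(22103, -1))) = Add(Mul(Add(7632, 5255), Pow(Add(-4, 147, 386), -1)), Mul(Rational(1, 5), Rational(1, 22103))) = Add(Mul(12887, Pow(529, -1)), Rational(1, 110515)) = Add(Mul(12887, Rational(1, 529)), Rational(1, 110515)) = Add(Rational(12887, 529), Rational(1, 110515)) = Rational(61922058, 2541845)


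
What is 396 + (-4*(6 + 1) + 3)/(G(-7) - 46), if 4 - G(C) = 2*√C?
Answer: 50763/128 - 25*I*√7/896 ≈ 396.59 - 0.073821*I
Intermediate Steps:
G(C) = 4 - 2*√C
396 + (-4*(6 + 1) + 3)/(G(-7) - 46) = 396 + (-4*(6 + 1) + 3)/((4 - 2*I*√7) - 46) = 396 + (-4*7 + 3)/((4 - 2*I*√7) - 46) = 396 + (-28 + 3)/((4 - 2*I*√7) - 46) = 396 - 25/(-42 - 2*I*√7)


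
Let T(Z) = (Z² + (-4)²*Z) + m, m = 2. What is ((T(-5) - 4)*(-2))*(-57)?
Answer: -6498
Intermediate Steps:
T(Z) = 2 + Z² + 16*Z (T(Z) = (Z² + (-4)²*Z) + 2 = (Z² + 16*Z) + 2 = 2 + Z² + 16*Z)
((T(-5) - 4)*(-2))*(-57) = (((2 + (-5)² + 16*(-5)) - 4)*(-2))*(-57) = (((2 + 25 - 80) - 4)*(-2))*(-57) = ((-53 - 4)*(-2))*(-57) = -57*(-2)*(-57) = 114*(-57) = -6498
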